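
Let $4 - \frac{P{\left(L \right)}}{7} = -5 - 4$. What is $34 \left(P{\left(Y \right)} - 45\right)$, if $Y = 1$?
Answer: $1564$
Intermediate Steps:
$P{\left(L \right)} = 91$ ($P{\left(L \right)} = 28 - 7 \left(-5 - 4\right) = 28 - -63 = 28 + 63 = 91$)
$34 \left(P{\left(Y \right)} - 45\right) = 34 \left(91 - 45\right) = 34 \cdot 46 = 1564$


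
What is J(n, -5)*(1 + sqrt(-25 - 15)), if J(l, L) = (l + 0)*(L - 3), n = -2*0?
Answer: 0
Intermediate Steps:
n = 0
J(l, L) = l*(-3 + L)
J(n, -5)*(1 + sqrt(-25 - 15)) = (0*(-3 - 5))*(1 + sqrt(-25 - 15)) = (0*(-8))*(1 + sqrt(-40)) = 0*(1 + 2*I*sqrt(10)) = 0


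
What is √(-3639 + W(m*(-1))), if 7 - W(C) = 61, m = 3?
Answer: I*√3693 ≈ 60.77*I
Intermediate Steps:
W(C) = -54 (W(C) = 7 - 1*61 = 7 - 61 = -54)
√(-3639 + W(m*(-1))) = √(-3639 - 54) = √(-3693) = I*√3693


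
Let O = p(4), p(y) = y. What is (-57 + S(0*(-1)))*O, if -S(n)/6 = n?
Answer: -228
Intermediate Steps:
S(n) = -6*n
O = 4
(-57 + S(0*(-1)))*O = (-57 - 0*(-1))*4 = (-57 - 6*0)*4 = (-57 + 0)*4 = -57*4 = -228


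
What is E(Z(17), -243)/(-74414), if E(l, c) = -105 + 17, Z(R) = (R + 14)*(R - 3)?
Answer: 44/37207 ≈ 0.0011826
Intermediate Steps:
Z(R) = (-3 + R)*(14 + R) (Z(R) = (14 + R)*(-3 + R) = (-3 + R)*(14 + R))
E(l, c) = -88
E(Z(17), -243)/(-74414) = -88/(-74414) = -88*(-1/74414) = 44/37207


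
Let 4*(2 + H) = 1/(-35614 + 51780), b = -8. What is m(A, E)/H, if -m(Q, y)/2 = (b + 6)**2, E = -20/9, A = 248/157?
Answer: 517312/129327 ≈ 4.0000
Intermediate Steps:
A = 248/157 (A = 248*(1/157) = 248/157 ≈ 1.5796)
E = -20/9 (E = -20*1/9 = -20/9 ≈ -2.2222)
H = -129327/64664 (H = -2 + 1/(4*(-35614 + 51780)) = -2 + (1/4)/16166 = -2 + (1/4)*(1/16166) = -2 + 1/64664 = -129327/64664 ≈ -2.0000)
m(Q, y) = -8 (m(Q, y) = -2*(-8 + 6)**2 = -2*(-2)**2 = -2*4 = -8)
m(A, E)/H = -8/(-129327/64664) = -8*(-64664/129327) = 517312/129327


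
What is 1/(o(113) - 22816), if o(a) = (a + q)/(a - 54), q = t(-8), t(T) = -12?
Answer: -59/1346043 ≈ -4.3832e-5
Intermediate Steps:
q = -12
o(a) = (-12 + a)/(-54 + a) (o(a) = (a - 12)/(a - 54) = (-12 + a)/(-54 + a))
1/(o(113) - 22816) = 1/((-12 + 113)/(-54 + 113) - 22816) = 1/(101/59 - 22816) = 1/(-1346043/59) = -59/1346043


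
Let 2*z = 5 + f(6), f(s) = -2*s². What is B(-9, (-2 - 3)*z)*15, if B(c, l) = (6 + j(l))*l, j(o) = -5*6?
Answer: -60300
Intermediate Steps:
z = -67/2 (z = (5 - 2*6²)/2 = (5 - 2*36)/2 = (5 - 72)/2 = (½)*(-67) = -67/2 ≈ -33.500)
j(o) = -30
B(c, l) = -24*l (B(c, l) = (6 - 30)*l = -24*l)
B(-9, (-2 - 3)*z)*15 = -24*(-2 - 3)*(-67)/2*15 = -(-120)*(-67)/2*15 = -24*335/2*15 = -4020*15 = -60300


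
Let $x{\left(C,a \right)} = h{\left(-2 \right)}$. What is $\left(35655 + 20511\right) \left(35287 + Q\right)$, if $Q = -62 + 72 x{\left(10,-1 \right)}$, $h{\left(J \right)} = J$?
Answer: $1970359446$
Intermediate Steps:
$x{\left(C,a \right)} = -2$
$Q = -206$ ($Q = -62 + 72 \left(-2\right) = -62 - 144 = -206$)
$\left(35655 + 20511\right) \left(35287 + Q\right) = \left(35655 + 20511\right) \left(35287 - 206\right) = 56166 \cdot 35081 = 1970359446$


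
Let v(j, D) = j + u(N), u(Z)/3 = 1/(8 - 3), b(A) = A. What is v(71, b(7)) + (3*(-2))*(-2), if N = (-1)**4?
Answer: 418/5 ≈ 83.600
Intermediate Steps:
N = 1
u(Z) = 3/5 (u(Z) = 3/(8 - 3) = 3/5)
v(j, D) = 3/5 + j (v(j, D) = j + 3/5 = 3/5 + j)
v(71, b(7)) + (3*(-2))*(-2) = (3/5 + 71) + (3*(-2))*(-2) = 358/5 - 6*(-2) = 358/5 + 12 = 418/5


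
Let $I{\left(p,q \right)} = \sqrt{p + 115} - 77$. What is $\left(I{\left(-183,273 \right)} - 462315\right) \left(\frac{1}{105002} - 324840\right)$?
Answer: $\frac{7885829610386084}{52501} - \frac{34108849679 i \sqrt{17}}{52501} \approx 1.502 \cdot 10^{11} - 2.6787 \cdot 10^{6} i$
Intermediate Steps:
$I{\left(p,q \right)} = -77 + \sqrt{115 + p}$ ($I{\left(p,q \right)} = \sqrt{115 + p} - 77 = -77 + \sqrt{115 + p}$)
$\left(I{\left(-183,273 \right)} - 462315\right) \left(\frac{1}{105002} - 324840\right) = \left(\left(-77 + \sqrt{115 - 183}\right) - 462315\right) \left(\frac{1}{105002} - 324840\right) = \left(\left(-77 + \sqrt{-68}\right) - 462315\right) \left(\frac{1}{105002} - 324840\right) = \left(\left(-77 + 2 i \sqrt{17}\right) - 462315\right) \left(- \frac{34108849679}{105002}\right) = \left(-462392 + 2 i \sqrt{17}\right) \left(- \frac{34108849679}{105002}\right) = \frac{7885829610386084}{52501} - \frac{34108849679 i \sqrt{17}}{52501}$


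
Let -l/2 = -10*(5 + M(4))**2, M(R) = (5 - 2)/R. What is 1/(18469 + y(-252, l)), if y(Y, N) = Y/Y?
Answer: 1/18470 ≈ 5.4142e-5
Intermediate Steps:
M(R) = 3/R
l = 2645/4 (l = -(-20)*(5 + 3/4)**2 = -(-20)*(23/4)**2 = -(-20)*529/16 = -2*(-2645/8) = 2645/4 ≈ 661.25)
y(Y, N) = 1
1/(18469 + y(-252, l)) = 1/(18469 + 1) = 1/18470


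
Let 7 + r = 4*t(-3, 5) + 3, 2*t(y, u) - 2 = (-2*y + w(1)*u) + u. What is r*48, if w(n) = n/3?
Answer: 1216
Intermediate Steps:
w(n) = n/3 (w(n) = n*(1/3) = n/3)
t(y, u) = 1 - y + 2*u/3 (t(y, u) = 1 + ((-2*y + ((1/3)*1)*u) + u)/2 = 1 + ((-2*y + u/3) + u)/2 = 1 + (-2*y + 4*u/3)/2 = 1 + (-y + 2*u/3) = 1 - y + 2*u/3)
r = 76/3 (r = -7 + (4*(1 - 1*(-3) + (2/3)*5) + 3) = -7 + (4*(1 + 3 + 10/3) + 3) = -7 + (4*(22/3) + 3) = -7 + (88/3 + 3) = -7 + 97/3 = 76/3 ≈ 25.333)
r*48 = (76/3)*48 = 1216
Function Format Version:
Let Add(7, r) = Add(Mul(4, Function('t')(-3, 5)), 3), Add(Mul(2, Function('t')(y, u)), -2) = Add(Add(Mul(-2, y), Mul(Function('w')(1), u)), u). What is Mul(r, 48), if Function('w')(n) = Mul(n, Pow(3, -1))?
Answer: 1216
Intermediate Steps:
Function('w')(n) = Mul(Rational(1, 3), n) (Function('w')(n) = Mul(n, Rational(1, 3)) = Mul(Rational(1, 3), n))
Function('t')(y, u) = Add(1, Mul(-1, y), Mul(Rational(2, 3), u)) (Function('t')(y, u) = Add(1, Mul(Rational(1, 2), Add(Add(Mul(-2, y), Mul(Mul(Rational(1, 3), 1), u)), u))) = Add(1, Mul(Rational(1, 2), Add(Add(Mul(-2, y), Mul(Rational(1, 3), u)), u))) = Add(1, Mul(Rational(1, 2), Add(Mul(-2, y), Mul(Rational(4, 3), u)))) = Add(1, Add(Mul(-1, y), Mul(Rational(2, 3), u))) = Add(1, Mul(-1, y), Mul(Rational(2, 3), u)))
r = Rational(76, 3) (r = Add(-7, Add(Mul(4, Add(1, Mul(-1, -3), Mul(Rational(2, 3), 5))), 3)) = Add(-7, Add(Mul(4, Add(1, 3, Rational(10, 3))), 3)) = Add(-7, Add(Mul(4, Rational(22, 3)), 3)) = Add(-7, Add(Rational(88, 3), 3)) = Add(-7, Rational(97, 3)) = Rational(76, 3) ≈ 25.333)
Mul(r, 48) = Mul(Rational(76, 3), 48) = 1216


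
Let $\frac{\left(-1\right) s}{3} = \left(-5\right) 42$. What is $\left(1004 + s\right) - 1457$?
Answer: $177$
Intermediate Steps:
$s = 630$ ($s = - 3 \left(\left(-5\right) 42\right) = \left(-3\right) \left(-210\right) = 630$)
$\left(1004 + s\right) - 1457 = \left(1004 + 630\right) - 1457 = 1634 - 1457 = 177$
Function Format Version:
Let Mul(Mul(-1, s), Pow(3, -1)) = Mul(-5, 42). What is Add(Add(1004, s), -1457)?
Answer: 177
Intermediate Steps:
s = 630 (s = Mul(-3, Mul(-5, 42)) = Mul(-3, -210) = 630)
Add(Add(1004, s), -1457) = Add(Add(1004, 630), -1457) = Add(1634, -1457) = 177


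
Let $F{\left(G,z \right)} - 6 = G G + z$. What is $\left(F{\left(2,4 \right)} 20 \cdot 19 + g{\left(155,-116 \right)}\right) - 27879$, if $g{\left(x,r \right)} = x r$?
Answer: $-40539$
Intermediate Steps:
$F{\left(G,z \right)} = 6 + z + G^{2}$ ($F{\left(G,z \right)} = 6 + \left(G G + z\right) = 6 + \left(G^{2} + z\right) = 6 + \left(z + G^{2}\right) = 6 + z + G^{2}$)
$g{\left(x,r \right)} = r x$
$\left(F{\left(2,4 \right)} 20 \cdot 19 + g{\left(155,-116 \right)}\right) - 27879 = \left(\left(6 + 4 + 2^{2}\right) 20 \cdot 19 - 17980\right) - 27879 = \left(\left(6 + 4 + 4\right) 20 \cdot 19 - 17980\right) - 27879 = \left(14 \cdot 20 \cdot 19 - 17980\right) - 27879 = \left(280 \cdot 19 - 17980\right) - 27879 = \left(5320 - 17980\right) - 27879 = -12660 - 27879 = -40539$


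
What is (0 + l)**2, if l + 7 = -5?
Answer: 144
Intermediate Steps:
l = -12 (l = -7 - 5 = -12)
(0 + l)**2 = (0 - 12)**2 = (-12)**2 = 144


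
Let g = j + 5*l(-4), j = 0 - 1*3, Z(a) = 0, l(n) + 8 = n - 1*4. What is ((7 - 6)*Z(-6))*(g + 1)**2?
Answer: 0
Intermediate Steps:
l(n) = -12 + n (l(n) = -8 + (n - 1*4) = -8 + (n - 4) = -8 + (-4 + n) = -12 + n)
j = -3 (j = 0 - 3 = -3)
g = -83 (g = -3 + 5*(-12 - 4) = -3 + 5*(-16) = -3 - 80 = -83)
((7 - 6)*Z(-6))*(g + 1)**2 = ((7 - 6)*0)*(-83 + 1)**2 = (1*0)*(-82)**2 = 0*6724 = 0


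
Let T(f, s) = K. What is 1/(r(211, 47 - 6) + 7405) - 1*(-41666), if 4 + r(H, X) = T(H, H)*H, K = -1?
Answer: 299578541/7190 ≈ 41666.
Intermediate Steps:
T(f, s) = -1
r(H, X) = -4 - H
1/(r(211, 47 - 6) + 7405) - 1*(-41666) = 1/((-4 - 1*211) + 7405) - 1*(-41666) = 1/((-4 - 211) + 7405) + 41666 = 1/(-215 + 7405) + 41666 = 1/7190 + 41666 = 299578541/7190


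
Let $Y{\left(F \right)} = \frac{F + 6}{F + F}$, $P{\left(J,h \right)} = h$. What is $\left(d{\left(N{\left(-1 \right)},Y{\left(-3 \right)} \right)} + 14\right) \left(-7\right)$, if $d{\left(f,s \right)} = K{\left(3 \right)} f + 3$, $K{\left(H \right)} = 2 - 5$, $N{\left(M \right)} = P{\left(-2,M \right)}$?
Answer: $-140$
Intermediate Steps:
$N{\left(M \right)} = M$
$K{\left(H \right)} = -3$
$Y{\left(F \right)} = \frac{6 + F}{2 F}$
$d{\left(f,s \right)} = 3 - 3 f$ ($d{\left(f,s \right)} = - 3 f + 3 = 3 - 3 f$)
$\left(d{\left(N{\left(-1 \right)},Y{\left(-3 \right)} \right)} + 14\right) \left(-7\right) = \left(\left(3 - -3\right) + 14\right) \left(-7\right) = \left(\left(3 + 3\right) + 14\right) \left(-7\right) = \left(6 + 14\right) \left(-7\right) = 20 \left(-7\right) = -140$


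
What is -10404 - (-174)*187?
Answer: 22134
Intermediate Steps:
-10404 - (-174)*187 = -10404 - 1*(-32538) = -10404 + 32538 = 22134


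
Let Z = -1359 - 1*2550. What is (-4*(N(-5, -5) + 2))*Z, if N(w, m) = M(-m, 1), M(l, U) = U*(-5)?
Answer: -46908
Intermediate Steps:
M(l, U) = -5*U
N(w, m) = -5 (N(w, m) = -5*1 = -5)
Z = -3909 (Z = -1359 - 2550 = -3909)
(-4*(N(-5, -5) + 2))*Z = -4*(-5 + 2)*(-3909) = -4*(-3)*(-3909) = 12*(-3909) = -46908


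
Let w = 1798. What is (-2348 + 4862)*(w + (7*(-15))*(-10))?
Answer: 7159872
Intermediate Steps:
(-2348 + 4862)*(w + (7*(-15))*(-10)) = (-2348 + 4862)*(1798 + (7*(-15))*(-10)) = 2514*(1798 - 105*(-10)) = 2514*(1798 + 1050) = 2514*2848 = 7159872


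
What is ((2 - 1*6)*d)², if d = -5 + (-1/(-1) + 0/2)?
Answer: 256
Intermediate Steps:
d = -4 (d = -5 + (-1*(-1) + 0*(½)) = -5 + (1 + 0) = -5 + 1 = -4)
((2 - 1*6)*d)² = ((2 - 1*6)*(-4))² = ((2 - 6)*(-4))² = (-4*(-4))² = 16² = 256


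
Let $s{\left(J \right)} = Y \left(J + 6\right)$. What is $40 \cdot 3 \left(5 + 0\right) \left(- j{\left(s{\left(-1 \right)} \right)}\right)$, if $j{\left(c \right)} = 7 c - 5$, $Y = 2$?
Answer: $-39000$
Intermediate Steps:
$s{\left(J \right)} = 12 + 2 J$ ($s{\left(J \right)} = 2 \left(J + 6\right) = 2 \left(6 + J\right) = 12 + 2 J$)
$j{\left(c \right)} = -5 + 7 c$
$40 \cdot 3 \left(5 + 0\right) \left(- j{\left(s{\left(-1 \right)} \right)}\right) = 40 \cdot 3 \left(5 + 0\right) \left(- (-5 + 7 \left(12 + 2 \left(-1\right)\right))\right) = 40 \cdot 3 \cdot 5 \left(- (-5 + 7 \left(12 - 2\right))\right) = 40 \cdot 15 \left(- (-5 + 7 \cdot 10)\right) = 600 \left(- (-5 + 70)\right) = 600 \left(\left(-1\right) 65\right) = 600 \left(-65\right) = -39000$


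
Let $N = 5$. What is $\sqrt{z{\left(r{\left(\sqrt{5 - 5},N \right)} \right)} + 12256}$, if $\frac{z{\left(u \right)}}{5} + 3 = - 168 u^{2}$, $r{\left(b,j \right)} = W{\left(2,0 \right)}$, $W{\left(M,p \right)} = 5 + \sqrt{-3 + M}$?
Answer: $\sqrt{-7919 - 8400 i} \approx 42.575 - 98.649 i$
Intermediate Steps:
$r{\left(b,j \right)} = 5 + i$ ($r{\left(b,j \right)} = 5 + \sqrt{-3 + 2} = 5 + \sqrt{-1} = 5 + i$)
$z{\left(u \right)} = -15 - 840 u^{2}$ ($z{\left(u \right)} = -15 + 5 \left(- 168 u^{2}\right) = -15 - 840 u^{2}$)
$\sqrt{z{\left(r{\left(\sqrt{5 - 5},N \right)} \right)} + 12256} = \sqrt{\left(-15 - 840 \left(5 + i\right)^{2}\right) + 12256} = \sqrt{12241 - 840 \left(5 + i\right)^{2}}$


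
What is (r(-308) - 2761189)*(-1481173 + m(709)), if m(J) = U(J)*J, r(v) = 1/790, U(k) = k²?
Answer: -387100098584778852/395 ≈ -9.8000e+14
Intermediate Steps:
r(v) = 1/790
m(J) = J³ (m(J) = J²*J = J³)
(r(-308) - 2761189)*(-1481173 + m(709)) = (1/790 - 2761189)*(-1481173 + 709³) = -2181339309*(-1481173 + 356400829)/790 = -2181339309/790*354919656 = -387100098584778852/395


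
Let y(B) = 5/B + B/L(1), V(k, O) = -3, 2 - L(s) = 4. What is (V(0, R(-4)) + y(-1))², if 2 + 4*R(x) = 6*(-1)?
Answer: 225/4 ≈ 56.250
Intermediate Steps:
R(x) = -2 (R(x) = -½ + (6*(-1))/4 = -½ + (¼)*(-6) = -½ - 3/2 = -2)
L(s) = -2 (L(s) = 2 - 1*4 = 2 - 4 = -2)
y(B) = 5/B - B/2 (y(B) = 5/B + B/(-2) = 5/B + B*(-½) = 5/B - B/2)
(V(0, R(-4)) + y(-1))² = (-3 + (5/(-1) - ½*(-1)))² = (-3 + (5*(-1) + ½))² = (-3 + (-5 + ½))² = (-3 - 9/2)² = (-15/2)² = 225/4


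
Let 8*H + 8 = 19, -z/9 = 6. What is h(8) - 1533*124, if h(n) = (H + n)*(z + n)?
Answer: -762093/4 ≈ -1.9052e+5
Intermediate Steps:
z = -54 (z = -9*6 = -54)
H = 11/8 (H = -1 + (⅛)*19 = -1 + 19/8 = 11/8 ≈ 1.3750)
h(n) = (-54 + n)*(11/8 + n) (h(n) = (11/8 + n)*(-54 + n) = (-54 + n)*(11/8 + n))
h(8) - 1533*124 = (-297/4 + 8² - 421/8*8) - 1533*124 = (-297/4 + 64 - 421) - 190092 = -1725/4 - 190092 = -762093/4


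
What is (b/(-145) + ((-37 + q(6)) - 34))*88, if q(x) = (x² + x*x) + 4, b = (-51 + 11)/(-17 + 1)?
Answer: 12716/29 ≈ 438.48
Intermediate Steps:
b = 5/2 (b = -40/(-16) = -40*(-1/16) = 5/2 ≈ 2.5000)
q(x) = 4 + 2*x² (q(x) = (x² + x²) + 4 = 2*x² + 4 = 4 + 2*x²)
(b/(-145) + ((-37 + q(6)) - 34))*88 = ((5/2)/(-145) + ((-37 + (4 + 2*6²)) - 34))*88 = ((5/2)*(-1/145) + ((-37 + (4 + 2*36)) - 34))*88 = (-1/58 + ((-37 + (4 + 72)) - 34))*88 = (-1/58 + ((-37 + 76) - 34))*88 = (-1/58 + (39 - 34))*88 = (-1/58 + 5)*88 = (289/58)*88 = 12716/29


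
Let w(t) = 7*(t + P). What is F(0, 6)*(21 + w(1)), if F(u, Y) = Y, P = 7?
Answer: 462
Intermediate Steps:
w(t) = 49 + 7*t (w(t) = 7*(t + 7) = 7*(7 + t) = 49 + 7*t)
F(0, 6)*(21 + w(1)) = 6*(21 + (49 + 7*1)) = 6*(21 + (49 + 7)) = 6*(21 + 56) = 6*77 = 462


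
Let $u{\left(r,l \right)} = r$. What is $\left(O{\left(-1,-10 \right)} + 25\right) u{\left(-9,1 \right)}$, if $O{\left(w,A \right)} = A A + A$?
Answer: $-1035$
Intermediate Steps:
$O{\left(w,A \right)} = A + A^{2}$ ($O{\left(w,A \right)} = A^{2} + A = A + A^{2}$)
$\left(O{\left(-1,-10 \right)} + 25\right) u{\left(-9,1 \right)} = \left(- 10 \left(1 - 10\right) + 25\right) \left(-9\right) = \left(\left(-10\right) \left(-9\right) + 25\right) \left(-9\right) = \left(90 + 25\right) \left(-9\right) = 115 \left(-9\right) = -1035$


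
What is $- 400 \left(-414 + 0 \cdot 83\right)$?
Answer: $165600$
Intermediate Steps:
$- 400 \left(-414 + 0 \cdot 83\right) = - 400 \left(-414 + 0\right) = \left(-400\right) \left(-414\right) = 165600$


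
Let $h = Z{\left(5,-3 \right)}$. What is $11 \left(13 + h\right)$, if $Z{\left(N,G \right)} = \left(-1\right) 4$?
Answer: $99$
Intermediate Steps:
$Z{\left(N,G \right)} = -4$
$h = -4$
$11 \left(13 + h\right) = 11 \left(13 - 4\right) = 11 \cdot 9 = 99$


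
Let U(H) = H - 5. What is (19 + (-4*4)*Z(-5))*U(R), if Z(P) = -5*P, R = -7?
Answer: 4572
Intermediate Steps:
U(H) = -5 + H
(19 + (-4*4)*Z(-5))*U(R) = (19 + (-4*4)*(-5*(-5)))*(-5 - 7) = (19 - 16*25)*(-12) = (19 - 400)*(-12) = -381*(-12) = 4572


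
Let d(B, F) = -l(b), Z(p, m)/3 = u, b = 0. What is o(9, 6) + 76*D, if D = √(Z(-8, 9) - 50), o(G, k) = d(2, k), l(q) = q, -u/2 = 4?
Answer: 76*I*√74 ≈ 653.78*I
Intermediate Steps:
u = -8 (u = -2*4 = -8)
Z(p, m) = -24 (Z(p, m) = 3*(-8) = -24)
d(B, F) = 0 (d(B, F) = -1*0 = 0)
o(G, k) = 0
D = I*√74 (D = √(-24 - 50) = √(-74) = I*√74 ≈ 8.6023*I)
o(9, 6) + 76*D = 0 + 76*(I*√74) = 0 + 76*I*√74 = 76*I*√74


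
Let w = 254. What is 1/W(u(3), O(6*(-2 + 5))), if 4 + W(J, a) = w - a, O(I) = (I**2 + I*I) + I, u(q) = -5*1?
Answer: -1/416 ≈ -0.0024038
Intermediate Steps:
u(q) = -5
O(I) = I + 2*I**2 (O(I) = (I**2 + I**2) + I = 2*I**2 + I = I + 2*I**2)
W(J, a) = 250 - a (W(J, a) = -4 + (254 - a) = 250 - a)
1/W(u(3), O(6*(-2 + 5))) = 1/(250 - 6*(-2 + 5)*(1 + 2*(6*(-2 + 5)))) = 1/(250 - 6*3*(1 + 2*(6*3))) = 1/(250 - 18*(1 + 2*18)) = 1/(250 - 18*(1 + 36)) = 1/(250 - 18*37) = 1/(250 - 1*666) = 1/(250 - 666) = 1/(-416) = -1/416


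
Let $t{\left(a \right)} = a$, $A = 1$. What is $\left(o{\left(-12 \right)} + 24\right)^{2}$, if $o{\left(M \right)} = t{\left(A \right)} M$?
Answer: $144$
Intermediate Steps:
$o{\left(M \right)} = M$ ($o{\left(M \right)} = 1 M = M$)
$\left(o{\left(-12 \right)} + 24\right)^{2} = \left(-12 + 24\right)^{2} = 12^{2} = 144$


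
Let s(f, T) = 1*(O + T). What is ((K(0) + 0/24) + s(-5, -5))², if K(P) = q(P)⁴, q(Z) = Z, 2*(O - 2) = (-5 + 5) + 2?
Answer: 4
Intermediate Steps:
O = 3 (O = 2 + ((-5 + 5) + 2)/2 = 2 + (0 + 2)/2 = 2 + (½)*2 = 2 + 1 = 3)
K(P) = P⁴
s(f, T) = 3 + T (s(f, T) = 1*(3 + T) = 3 + T)
((K(0) + 0/24) + s(-5, -5))² = ((0⁴ + 0/24) + (3 - 5))² = ((0 + 0*(1/24)) - 2)² = ((0 + 0) - 2)² = (0 - 2)² = (-2)² = 4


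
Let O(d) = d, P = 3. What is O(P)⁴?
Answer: 81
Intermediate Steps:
O(P)⁴ = 3⁴ = 81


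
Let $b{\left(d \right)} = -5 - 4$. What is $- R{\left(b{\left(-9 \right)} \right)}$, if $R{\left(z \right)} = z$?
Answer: $9$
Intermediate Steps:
$b{\left(d \right)} = -9$ ($b{\left(d \right)} = -5 - 4 = -9$)
$- R{\left(b{\left(-9 \right)} \right)} = \left(-1\right) \left(-9\right) = 9$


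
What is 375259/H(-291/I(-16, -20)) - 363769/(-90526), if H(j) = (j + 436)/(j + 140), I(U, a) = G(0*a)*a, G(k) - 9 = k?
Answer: 288658557382931/2376941182 ≈ 1.2144e+5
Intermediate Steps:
G(k) = 9 + k
I(U, a) = 9*a (I(U, a) = (9 + 0*a)*a = (9 + 0)*a = 9*a)
H(j) = (436 + j)/(140 + j)
375259/H(-291/I(-16, -20)) - 363769/(-90526) = 375259/(((436 - 291/(9*(-20)))/(140 - 291/(9*(-20))))) - 363769/(-90526) = 375259/(((436 - 291/(-180))/(140 - 291/(-180)))) - 363769*(-1/90526) = 375259/(((436 - 291*(-1/180))/(140 - 291*(-1/180)))) + 363769/90526 = 375259/(((436 + 97/60)/(140 + 97/60))) + 363769/90526 = 375259/(((26257/60)/(8497/60))) + 363769/90526 = 375259/(((60/8497)*(26257/60))) + 363769/90526 = 375259/(26257/8497) + 363769/90526 = 375259*(8497/26257) + 363769/90526 = 3188575723/26257 + 363769/90526 = 288658557382931/2376941182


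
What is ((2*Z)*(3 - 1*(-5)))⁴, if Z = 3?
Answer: 5308416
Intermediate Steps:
((2*Z)*(3 - 1*(-5)))⁴ = ((2*3)*(3 - 1*(-5)))⁴ = (6*(3 + 5))⁴ = (6*8)⁴ = 48⁴ = 5308416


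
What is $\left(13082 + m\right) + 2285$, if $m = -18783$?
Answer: $-3416$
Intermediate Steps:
$\left(13082 + m\right) + 2285 = \left(13082 - 18783\right) + 2285 = -5701 + 2285 = -3416$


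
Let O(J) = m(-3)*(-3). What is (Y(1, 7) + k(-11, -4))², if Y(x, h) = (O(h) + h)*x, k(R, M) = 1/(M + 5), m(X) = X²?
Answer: 361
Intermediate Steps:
O(J) = -27 (O(J) = (-3)²*(-3) = 9*(-3) = -27)
k(R, M) = 1/(5 + M)
Y(x, h) = x*(-27 + h) (Y(x, h) = (-27 + h)*x = x*(-27 + h))
(Y(1, 7) + k(-11, -4))² = (1*(-27 + 7) + 1/(5 - 4))² = (1*(-20) + 1/1)² = (-20 + 1)² = (-19)² = 361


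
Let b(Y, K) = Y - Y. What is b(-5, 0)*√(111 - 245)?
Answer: 0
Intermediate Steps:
b(Y, K) = 0
b(-5, 0)*√(111 - 245) = 0*√(111 - 245) = 0*√(-134) = 0*(I*√134) = 0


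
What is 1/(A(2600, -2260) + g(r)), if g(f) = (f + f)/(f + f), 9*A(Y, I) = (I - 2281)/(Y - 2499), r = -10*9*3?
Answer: -909/3632 ≈ -0.25028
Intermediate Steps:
r = -270 (r = -90*3 = -270)
A(Y, I) = (-2281 + I)/(9*(-2499 + Y)) (A(Y, I) = ((I - 2281)/(Y - 2499))/9 = ((-2281 + I)/(-2499 + Y))/9 = (-2281 + I)/(9*(-2499 + Y)))
g(f) = 1 (g(f) = (2*f)/((2*f)) = (2*f)*(1/(2*f)) = 1)
1/(A(2600, -2260) + g(r)) = 1/((-2281 - 2260)/(9*(-2499 + 2600)) + 1) = 1/((⅑)*(-4541)/101 + 1) = 1/((⅑)*(1/101)*(-4541) + 1) = 1/(-4541/909 + 1) = 1/(-3632/909) = -909/3632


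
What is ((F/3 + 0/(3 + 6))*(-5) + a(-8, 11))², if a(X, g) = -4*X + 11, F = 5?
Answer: 10816/9 ≈ 1201.8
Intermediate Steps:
a(X, g) = 11 - 4*X
((F/3 + 0/(3 + 6))*(-5) + a(-8, 11))² = ((5/3 + 0/(3 + 6))*(-5) + (11 - 4*(-8)))² = ((5*(⅓) + 0/9)*(-5) + (11 + 32))² = ((5/3 + 0*(⅑))*(-5) + 43)² = ((5/3 + 0)*(-5) + 43)² = ((5/3)*(-5) + 43)² = (-25/3 + 43)² = (104/3)² = 10816/9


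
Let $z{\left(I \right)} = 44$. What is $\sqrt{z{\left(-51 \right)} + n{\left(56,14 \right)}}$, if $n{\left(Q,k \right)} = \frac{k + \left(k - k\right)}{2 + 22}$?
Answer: $\frac{\sqrt{1605}}{6} \approx 6.6771$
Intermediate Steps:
$n{\left(Q,k \right)} = \frac{k}{24}$ ($n{\left(Q,k \right)} = \frac{k + 0}{24} = k \frac{1}{24} = \frac{k}{24}$)
$\sqrt{z{\left(-51 \right)} + n{\left(56,14 \right)}} = \sqrt{44 + \frac{1}{24} \cdot 14} = \sqrt{44 + \frac{7}{12}} = \sqrt{\frac{535}{12}} = \frac{\sqrt{1605}}{6}$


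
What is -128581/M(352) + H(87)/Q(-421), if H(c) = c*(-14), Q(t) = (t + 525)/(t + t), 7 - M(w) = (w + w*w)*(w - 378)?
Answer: 828303112801/83997238 ≈ 9861.1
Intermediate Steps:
M(w) = 7 - (-378 + w)*(w + w²) (M(w) = 7 - (w + w*w)*(w - 378) = 7 - (w + w²)*(-378 + w) = 7 - (-378 + w)*(w + w²))
Q(t) = (525 + t)/(2*t) (Q(t) = (525 + t)/((2*t)) = (525 + t)*(1/(2*t)) = (525 + t)/(2*t))
H(c) = -14*c
-128581/M(352) + H(87)/Q(-421) = -128581/(7 - 1*352³ + 377*352² + 378*352) + (-14*87)/(((½)*(525 - 421)/(-421))) = -128581/(7 - 1*43614208 + 377*123904 + 133056) - 1218/((½)*(-1/421)*104) = -128581/(7 - 43614208 + 46711808 + 133056) - 1218/(-52/421) = -128581/3230663 - 1218*(-421/52) = -128581*1/3230663 + 256389/26 = -128581/3230663 + 256389/26 = 828303112801/83997238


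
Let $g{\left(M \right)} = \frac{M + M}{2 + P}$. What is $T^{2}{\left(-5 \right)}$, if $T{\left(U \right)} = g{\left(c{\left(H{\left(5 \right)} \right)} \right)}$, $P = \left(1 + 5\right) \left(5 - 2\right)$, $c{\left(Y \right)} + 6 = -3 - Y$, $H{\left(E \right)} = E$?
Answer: $\frac{49}{25} \approx 1.96$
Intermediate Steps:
$c{\left(Y \right)} = -9 - Y$ ($c{\left(Y \right)} = -6 - \left(3 + Y\right) = -9 - Y$)
$P = 18$ ($P = 6 \cdot 3 = 18$)
$g{\left(M \right)} = \frac{M}{10}$ ($g{\left(M \right)} = \frac{M + M}{2 + 18} = \frac{2 M}{20} = 2 M \frac{1}{20} = \frac{M}{10}$)
$T{\left(U \right)} = - \frac{7}{5}$ ($T{\left(U \right)} = \frac{-9 - 5}{10} = \frac{1}{10} \left(-14\right) = - \frac{7}{5}$)
$T^{2}{\left(-5 \right)} = \left(- \frac{7}{5}\right)^{2} = \frac{49}{25}$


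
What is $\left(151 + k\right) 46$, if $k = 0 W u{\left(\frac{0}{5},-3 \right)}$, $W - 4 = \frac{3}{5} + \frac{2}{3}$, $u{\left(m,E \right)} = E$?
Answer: $6946$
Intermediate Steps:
$W = \frac{79}{15}$ ($W = 4 + \left(\frac{3}{5} + \frac{2}{3}\right) = 4 + \frac{19}{15} = \frac{79}{15} \approx 5.2667$)
$k = 0$ ($k = 0 \cdot \frac{79}{15} \left(-3\right) = 0 \left(-3\right) = 0$)
$\left(151 + k\right) 46 = \left(151 + 0\right) 46 = 151 \cdot 46 = 6946$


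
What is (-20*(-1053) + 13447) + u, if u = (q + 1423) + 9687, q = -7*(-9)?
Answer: 45680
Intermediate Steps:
q = 63
u = 11173 (u = (63 + 1423) + 9687 = 1486 + 9687 = 11173)
(-20*(-1053) + 13447) + u = (-20*(-1053) + 13447) + 11173 = (21060 + 13447) + 11173 = 34507 + 11173 = 45680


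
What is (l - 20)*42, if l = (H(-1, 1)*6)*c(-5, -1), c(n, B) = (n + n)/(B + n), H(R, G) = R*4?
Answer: -2520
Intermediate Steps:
H(R, G) = 4*R
c(n, B) = 2*n/(B + n) (c(n, B) = (2*n)/(B + n) = 2*n/(B + n))
l = -40 (l = ((4*(-1))*6)*(2*(-5)/(-1 - 5)) = (-4*6)*(2*(-5)/(-6)) = -48*(-5)*(-1)/6 = -24*5/3 = -40)
(l - 20)*42 = (-40 - 20)*42 = -60*42 = -2520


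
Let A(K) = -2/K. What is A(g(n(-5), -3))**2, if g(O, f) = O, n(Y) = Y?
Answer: 4/25 ≈ 0.16000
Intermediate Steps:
A(g(n(-5), -3))**2 = (-2/(-5))**2 = (-2*(-1/5))**2 = (2/5)**2 = 4/25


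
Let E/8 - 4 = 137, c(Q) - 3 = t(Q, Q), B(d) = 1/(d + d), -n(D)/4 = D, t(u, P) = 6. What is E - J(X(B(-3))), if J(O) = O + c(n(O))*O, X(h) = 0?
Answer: 1128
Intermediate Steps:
n(D) = -4*D
B(d) = 1/(2*d)
c(Q) = 9 (c(Q) = 3 + 6 = 9)
E = 1128 (E = 32 + 8*137 = 32 + 1096 = 1128)
J(O) = 10*O (J(O) = O + 9*O = 10*O)
E - J(X(B(-3))) = 1128 - 10*0 = 1128 - 1*0 = 1128 + 0 = 1128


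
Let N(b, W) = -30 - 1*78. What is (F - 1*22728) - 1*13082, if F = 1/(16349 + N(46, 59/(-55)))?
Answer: -581590209/16241 ≈ -35810.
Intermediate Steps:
N(b, W) = -108 (N(b, W) = -30 - 78 = -108)
F = 1/16241 (F = 1/(16349 - 108) = 1/16241 ≈ 6.1573e-5)
(F - 1*22728) - 1*13082 = (1/16241 - 1*22728) - 1*13082 = (1/16241 - 22728) - 13082 = -369125447/16241 - 13082 = -581590209/16241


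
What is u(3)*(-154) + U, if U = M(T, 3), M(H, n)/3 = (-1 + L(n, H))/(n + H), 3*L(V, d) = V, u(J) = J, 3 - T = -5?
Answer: -462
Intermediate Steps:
T = 8 (T = 3 - 1*(-5) = 3 + 5 = 8)
L(V, d) = V/3
M(H, n) = 3*(-1 + n/3)/(H + n) (M(H, n) = 3*((-1 + n/3)/(n + H)) = 3*((-1 + n/3)/(H + n)) = 3*(-1 + n/3)/(H + n))
U = 0 (U = (-3 + 3)/(8 + 3) = 0/11 = (1/11)*0 = 0)
u(3)*(-154) + U = 3*(-154) + 0 = -462 + 0 = -462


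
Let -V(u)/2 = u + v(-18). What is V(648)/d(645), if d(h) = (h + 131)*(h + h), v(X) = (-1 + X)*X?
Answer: -33/16684 ≈ -0.0019779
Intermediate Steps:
v(X) = X*(-1 + X)
V(u) = -684 - 2*u (V(u) = -2*(u - 18*(-1 - 18)) = -2*(u - 18*(-19)) = -2*(u + 342) = -2*(342 + u) = -684 - 2*u)
d(h) = 2*h*(131 + h) (d(h) = (131 + h)*(2*h) = 2*h*(131 + h))
V(648)/d(645) = (-684 - 2*648)/((2*645*(131 + 645))) = (-684 - 1296)/((2*645*776)) = -1980/1001040 = -1980*1/1001040 = -33/16684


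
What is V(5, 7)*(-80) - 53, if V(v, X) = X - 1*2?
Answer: -453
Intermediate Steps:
V(v, X) = -2 + X (V(v, X) = X - 2 = -2 + X)
V(5, 7)*(-80) - 53 = (-2 + 7)*(-80) - 53 = 5*(-80) - 53 = -400 - 53 = -453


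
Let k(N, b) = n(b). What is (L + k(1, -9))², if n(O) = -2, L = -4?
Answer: 36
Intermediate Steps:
k(N, b) = -2
(L + k(1, -9))² = (-4 - 2)² = (-6)² = 36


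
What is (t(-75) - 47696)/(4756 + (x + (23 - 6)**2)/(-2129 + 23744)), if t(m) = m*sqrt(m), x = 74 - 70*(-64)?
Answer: -1030949040/102805783 - 8105625*I*sqrt(3)/102805783 ≈ -10.028 - 0.13656*I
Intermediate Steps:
x = 4554 (x = 74 + 4480 = 4554)
t(m) = m**(3/2)
(t(-75) - 47696)/(4756 + (x + (23 - 6)**2)/(-2129 + 23744)) = ((-75)**(3/2) - 47696)/(4756 + (4554 + (23 - 6)**2)/(-2129 + 23744)) = (-375*I*sqrt(3) - 47696)/(4756 + (4554 + 17**2)/21615) = (-47696 - 375*I*sqrt(3))/(4756 + (4554 + 289)*(1/21615)) = (-47696 - 375*I*sqrt(3))/(4756 + 4843*(1/21615)) = (-47696 - 375*I*sqrt(3))/(4756 + 4843/21615) = (-47696 - 375*I*sqrt(3))/(102805783/21615) = (-47696 - 375*I*sqrt(3))*(21615/102805783) = -1030949040/102805783 - 8105625*I*sqrt(3)/102805783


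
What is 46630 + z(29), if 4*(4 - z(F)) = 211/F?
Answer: 5409333/116 ≈ 46632.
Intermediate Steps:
z(F) = 4 - 211/(4*F)
46630 + z(29) = 46630 + (4 - 211/4/29) = 46630 + (4 - 211/4*1/29) = 46630 + (4 - 211/116) = 46630 + 253/116 = 5409333/116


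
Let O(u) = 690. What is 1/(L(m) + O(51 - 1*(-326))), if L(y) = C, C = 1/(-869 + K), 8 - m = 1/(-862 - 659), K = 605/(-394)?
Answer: 342991/236663396 ≈ 0.0014493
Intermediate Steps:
K = -605/394 (K = 605*(-1/394) = -605/394 ≈ -1.5355)
m = 12169/1521 (m = 8 - 1/(-862 - 659) = 8 - 1/(-1521) = 8 - 1*(-1/1521) = 8 + 1/1521 = 12169/1521 ≈ 8.0007)
C = -394/342991 (C = 1/(-869 - 605/394) = 1/(-342991/394) = -394/342991 ≈ -0.0011487)
L(y) = -394/342991
1/(L(m) + O(51 - 1*(-326))) = 1/(-394/342991 + 690) = 1/(236663396/342991) = 342991/236663396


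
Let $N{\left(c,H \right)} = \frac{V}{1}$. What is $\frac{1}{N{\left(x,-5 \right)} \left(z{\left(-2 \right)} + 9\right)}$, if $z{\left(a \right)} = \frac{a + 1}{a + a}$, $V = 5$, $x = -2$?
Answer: $\frac{4}{185} \approx 0.021622$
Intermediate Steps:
$N{\left(c,H \right)} = 5$ ($N{\left(c,H \right)} = \frac{5}{1} = 5 \cdot 1 = 5$)
$z{\left(a \right)} = \frac{1 + a}{2 a}$
$\frac{1}{N{\left(x,-5 \right)} \left(z{\left(-2 \right)} + 9\right)} = \frac{1}{5 \left(\frac{1 - 2}{2 \left(-2\right)} + 9\right)} = \frac{1}{5 \left(\frac{1}{2} \left(- \frac{1}{2}\right) \left(-1\right) + 9\right)} = \frac{1}{5 \left(\frac{1}{4} + 9\right)} = \frac{1}{5 \cdot \frac{37}{4}} = \frac{1}{\frac{185}{4}} = \frac{4}{185}$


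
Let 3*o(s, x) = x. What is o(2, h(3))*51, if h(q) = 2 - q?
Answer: -17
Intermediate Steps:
o(s, x) = x/3
o(2, h(3))*51 = ((2 - 1*3)/3)*51 = ((2 - 3)/3)*51 = ((1/3)*(-1))*51 = -1/3*51 = -17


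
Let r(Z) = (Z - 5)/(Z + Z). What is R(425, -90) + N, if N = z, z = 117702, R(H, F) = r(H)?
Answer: 10004712/85 ≈ 1.1770e+5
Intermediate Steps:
r(Z) = (-5 + Z)/(2*Z) (r(Z) = (-5 + Z)/((2*Z)) = (-5 + Z)*(1/(2*Z)) = (-5 + Z)/(2*Z))
R(H, F) = (-5 + H)/(2*H)
N = 117702
R(425, -90) + N = (1/2)*(-5 + 425)/425 + 117702 = (1/2)*(1/425)*420 + 117702 = 42/85 + 117702 = 10004712/85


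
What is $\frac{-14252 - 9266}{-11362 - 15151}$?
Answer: $\frac{23518}{26513} \approx 0.88704$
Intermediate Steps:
$\frac{-14252 - 9266}{-11362 - 15151} = - \frac{23518}{-26513} = \left(-23518\right) \left(- \frac{1}{26513}\right) = \frac{23518}{26513}$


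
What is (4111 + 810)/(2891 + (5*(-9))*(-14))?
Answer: 703/503 ≈ 1.3976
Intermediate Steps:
(4111 + 810)/(2891 + (5*(-9))*(-14)) = 4921/(2891 - 45*(-14)) = 4921/(2891 + 630) = 4921/3521 = 4921*(1/3521) = 703/503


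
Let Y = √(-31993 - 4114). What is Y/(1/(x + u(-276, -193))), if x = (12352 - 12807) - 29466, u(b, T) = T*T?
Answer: 7328*I*√36107 ≈ 1.3925e+6*I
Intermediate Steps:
u(b, T) = T²
x = -29921 (x = -455 - 29466 = -29921)
Y = I*√36107 (Y = √(-36107) = I*√36107 ≈ 190.02*I)
Y/(1/(x + u(-276, -193))) = (I*√36107)/(1/(-29921 + (-193)²)) = (I*√36107)/(1/(-29921 + 37249)) = (I*√36107)/(1/7328) = (I*√36107)*7328 = 7328*I*√36107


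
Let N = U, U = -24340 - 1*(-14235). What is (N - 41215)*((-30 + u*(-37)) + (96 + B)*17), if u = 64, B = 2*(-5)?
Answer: 48035520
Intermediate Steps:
B = -10
U = -10105 (U = -24340 + 14235 = -10105)
N = -10105
(N - 41215)*((-30 + u*(-37)) + (96 + B)*17) = (-10105 - 41215)*((-30 + 64*(-37)) + (96 - 10)*17) = -51320*((-30 - 2368) + 86*17) = -51320*(-2398 + 1462) = -51320*(-936) = 48035520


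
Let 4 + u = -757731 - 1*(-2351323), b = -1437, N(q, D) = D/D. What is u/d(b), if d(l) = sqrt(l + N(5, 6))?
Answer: -796794*I*sqrt(359)/359 ≈ -42053.0*I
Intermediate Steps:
N(q, D) = 1
u = 1593588 (u = -4 + (-757731 - 1*(-2351323)) = -4 + (-757731 + 2351323) = -4 + 1593592 = 1593588)
d(l) = sqrt(1 + l) (d(l) = sqrt(l + 1) = sqrt(1 + l))
u/d(b) = 1593588/(sqrt(1 - 1437)) = 1593588/(sqrt(-1436)) = 1593588/((2*I*sqrt(359))) = 1593588*(-I*sqrt(359)/718) = -796794*I*sqrt(359)/359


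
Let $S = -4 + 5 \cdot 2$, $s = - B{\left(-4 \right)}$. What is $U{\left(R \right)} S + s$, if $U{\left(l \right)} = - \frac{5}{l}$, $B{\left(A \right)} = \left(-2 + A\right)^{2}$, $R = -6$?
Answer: $-31$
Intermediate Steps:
$s = -36$ ($s = - \left(-2 - 4\right)^{2} = - \left(-6\right)^{2} = \left(-1\right) 36 = -36$)
$S = 6$ ($S = -4 + 10 = 6$)
$U{\left(R \right)} S + s = - \frac{5}{-6} \cdot 6 - 36 = \left(-5\right) \left(- \frac{1}{6}\right) 6 - 36 = \frac{5}{6} \cdot 6 - 36 = 5 - 36 = -31$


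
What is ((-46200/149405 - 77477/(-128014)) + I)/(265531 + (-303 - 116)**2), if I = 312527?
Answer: 1195475141646895/1687259090436728 ≈ 0.70853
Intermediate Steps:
((-46200/149405 - 77477/(-128014)) + I)/(265531 + (-303 - 116)**2) = ((-46200/149405 - 77477/(-128014)) + 312527)/(265531 + (-303 - 116)**2) = ((-46200*1/149405 - 77477*(-1/128014)) + 312527)/(265531 + (-419)**2) = ((-9240/29881 + 77477/128014) + 312527)/(265531 + 175561) = (1132240877/3825186334 + 312527)/441092 = (1195475141646895/3825186334)*(1/441092) = 1195475141646895/1687259090436728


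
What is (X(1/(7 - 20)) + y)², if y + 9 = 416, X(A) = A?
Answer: 27984100/169 ≈ 1.6559e+5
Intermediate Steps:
y = 407 (y = -9 + 416 = 407)
(X(1/(7 - 20)) + y)² = (1/(7 - 20) + 407)² = (1/(-13) + 407)² = (-1/13 + 407)² = (5290/13)² = 27984100/169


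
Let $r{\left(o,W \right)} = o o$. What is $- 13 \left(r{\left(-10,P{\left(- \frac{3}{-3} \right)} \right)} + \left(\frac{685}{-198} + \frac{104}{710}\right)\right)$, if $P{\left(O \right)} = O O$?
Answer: $- \frac{88349573}{70290} \approx -1256.9$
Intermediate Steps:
$P{\left(O \right)} = O^{2}$
$r{\left(o,W \right)} = o^{2}$
$- 13 \left(r{\left(-10,P{\left(- \frac{3}{-3} \right)} \right)} + \left(\frac{685}{-198} + \frac{104}{710}\right)\right) = - 13 \left(\left(-10\right)^{2} + \left(\frac{685}{-198} + \frac{104}{710}\right)\right) = - 13 \left(100 + \left(685 \left(- \frac{1}{198}\right) + 104 \cdot \frac{1}{710}\right)\right) = - 13 \left(100 + \left(- \frac{685}{198} + \frac{52}{355}\right)\right) = - 13 \left(100 - \frac{232879}{70290}\right) = - \frac{13 \cdot 6796121}{70290} = \left(-1\right) \frac{88349573}{70290} = - \frac{88349573}{70290}$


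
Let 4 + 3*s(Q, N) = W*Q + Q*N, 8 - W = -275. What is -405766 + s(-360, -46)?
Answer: -1302622/3 ≈ -4.3421e+5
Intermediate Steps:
W = 283 (W = 8 - 1*(-275) = 8 + 275 = 283)
s(Q, N) = -4/3 + 283*Q/3 + N*Q/3 (s(Q, N) = -4/3 + (283*Q + Q*N)/3 = -4/3 + (283*Q + N*Q)/3 = -4/3 + (283*Q/3 + N*Q/3) = -4/3 + 283*Q/3 + N*Q/3)
-405766 + s(-360, -46) = -405766 + (-4/3 + (283/3)*(-360) + (⅓)*(-46)*(-360)) = -405766 + (-4/3 - 33960 + 5520) = -405766 - 85324/3 = -1302622/3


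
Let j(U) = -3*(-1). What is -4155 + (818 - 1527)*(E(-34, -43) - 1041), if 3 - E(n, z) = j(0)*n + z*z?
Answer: 1970410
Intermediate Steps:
j(U) = 3
E(n, z) = 3 - z**2 - 3*n (E(n, z) = 3 - (3*n + z*z) = 3 - (3*n + z**2) = 3 - (z**2 + 3*n) = 3 + (-z**2 - 3*n) = 3 - z**2 - 3*n)
-4155 + (818 - 1527)*(E(-34, -43) - 1041) = -4155 + (818 - 1527)*((3 - 1*(-43)**2 - 3*(-34)) - 1041) = -4155 - 709*((3 - 1*1849 + 102) - 1041) = -4155 - 709*((3 - 1849 + 102) - 1041) = -4155 - 709*(-1744 - 1041) = -4155 - 709*(-2785) = -4155 + 1974565 = 1970410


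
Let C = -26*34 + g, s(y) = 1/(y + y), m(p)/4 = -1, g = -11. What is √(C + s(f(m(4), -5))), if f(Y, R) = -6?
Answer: I*√32223/6 ≈ 29.918*I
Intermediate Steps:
m(p) = -4 (m(p) = 4*(-1) = -4)
s(y) = 1/(2*y)
C = -895 (C = -26*34 - 11 = -884 - 11 = -895)
√(C + s(f(m(4), -5))) = √(-895 + (½)/(-6)) = √(-895 + (½)*(-⅙)) = √(-895 - 1/12) = √(-10741/12) = I*√32223/6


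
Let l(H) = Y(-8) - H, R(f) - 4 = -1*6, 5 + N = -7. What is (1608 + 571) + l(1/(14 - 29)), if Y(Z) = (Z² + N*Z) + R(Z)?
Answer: 35056/15 ≈ 2337.1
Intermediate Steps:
N = -12 (N = -5 - 7 = -12)
R(f) = -2 (R(f) = 4 - 1*6 = 4 - 6 = -2)
Y(Z) = -2 + Z² - 12*Z (Y(Z) = (Z² - 12*Z) - 2 = -2 + Z² - 12*Z)
l(H) = 158 - H (l(H) = (-2 + (-8)² - 12*(-8)) - H = (-2 + 64 + 96) - H = 158 - H)
(1608 + 571) + l(1/(14 - 29)) = (1608 + 571) + (158 - 1/(14 - 29)) = 2179 + (158 - 1/(-15)) = 2179 + (158 - 1*(-1/15)) = 2179 + (158 + 1/15) = 2179 + 2371/15 = 35056/15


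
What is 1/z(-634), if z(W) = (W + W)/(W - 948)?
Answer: 791/634 ≈ 1.2476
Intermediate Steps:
z(W) = 2*W/(-948 + W) (z(W) = (2*W)/(-948 + W) = 2*W/(-948 + W))
1/z(-634) = 1/(2*(-634)/(-948 - 634)) = 1/(2*(-634)/(-1582)) = 1/(2*(-634)*(-1/1582)) = 1/(634/791) = 791/634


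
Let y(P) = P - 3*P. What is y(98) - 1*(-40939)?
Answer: 40743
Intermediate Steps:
y(P) = -2*P
y(98) - 1*(-40939) = -2*98 - 1*(-40939) = -196 + 40939 = 40743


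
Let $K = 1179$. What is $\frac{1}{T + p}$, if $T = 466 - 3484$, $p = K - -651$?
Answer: $- \frac{1}{1188} \approx -0.00084175$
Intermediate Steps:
$p = 1830$ ($p = 1179 - -651 = 1179 + 651 = 1830$)
$T = -3018$
$\frac{1}{T + p} = \frac{1}{-3018 + 1830} = \frac{1}{-1188} = - \frac{1}{1188}$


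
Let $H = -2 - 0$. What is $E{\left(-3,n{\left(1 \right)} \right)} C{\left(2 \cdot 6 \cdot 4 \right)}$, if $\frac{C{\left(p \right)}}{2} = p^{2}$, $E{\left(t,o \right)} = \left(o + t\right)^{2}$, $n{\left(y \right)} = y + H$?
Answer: $73728$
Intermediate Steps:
$H = -2$ ($H = -2 + 0 = -2$)
$n{\left(y \right)} = -2 + y$ ($n{\left(y \right)} = y - 2 = -2 + y$)
$C{\left(p \right)} = 2 p^{2}$
$E{\left(-3,n{\left(1 \right)} \right)} C{\left(2 \cdot 6 \cdot 4 \right)} = \left(\left(-2 + 1\right) - 3\right)^{2} \cdot 2 \left(2 \cdot 6 \cdot 4\right)^{2} = \left(-1 - 3\right)^{2} \cdot 2 \left(12 \cdot 4\right)^{2} = \left(-4\right)^{2} \cdot 2 \cdot 48^{2} = 16 \cdot 2 \cdot 2304 = 16 \cdot 4608 = 73728$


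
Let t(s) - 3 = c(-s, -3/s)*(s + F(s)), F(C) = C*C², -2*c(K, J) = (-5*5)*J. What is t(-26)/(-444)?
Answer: 16923/296 ≈ 57.172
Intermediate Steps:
c(K, J) = 25*J/2 (c(K, J) = -(-5*5)*J/2 = -(-25)*J/2 = 25*J/2)
F(C) = C³
t(s) = 3 - 75*(s + s³)/(2*s) (t(s) = 3 + (25*(-3/s)/2)*(s + s³) = 3 + (-75/(2*s))*(s + s³) = 3 - 75*(s + s³)/(2*s))
t(-26)/(-444) = (-69/2 - 75/2*(-26)²)/(-444) = (-69/2 - 75/2*676)*(-1/444) = (-69/2 - 25350)*(-1/444) = -50769/2*(-1/444) = 16923/296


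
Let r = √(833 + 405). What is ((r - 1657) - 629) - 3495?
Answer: -5781 + √1238 ≈ -5745.8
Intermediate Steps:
r = √1238 ≈ 35.185
((r - 1657) - 629) - 3495 = ((√1238 - 1657) - 629) - 3495 = ((-1657 + √1238) - 629) - 3495 = (-2286 + √1238) - 3495 = -5781 + √1238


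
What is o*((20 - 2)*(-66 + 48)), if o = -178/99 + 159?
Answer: -560268/11 ≈ -50933.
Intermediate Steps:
o = 15563/99 (o = -178*1/99 + 159 = -178/99 + 159 = 15563/99 ≈ 157.20)
o*((20 - 2)*(-66 + 48)) = 15563*((20 - 2)*(-66 + 48))/99 = 15563*(18*(-18))/99 = (15563/99)*(-324) = -560268/11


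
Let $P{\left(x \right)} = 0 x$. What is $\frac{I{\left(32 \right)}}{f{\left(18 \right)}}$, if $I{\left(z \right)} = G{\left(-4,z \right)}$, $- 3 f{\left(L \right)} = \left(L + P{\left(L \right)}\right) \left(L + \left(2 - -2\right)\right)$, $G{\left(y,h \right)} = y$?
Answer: $\frac{1}{33} \approx 0.030303$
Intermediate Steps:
$P{\left(x \right)} = 0$
$f{\left(L \right)} = - \frac{L \left(4 + L\right)}{3}$ ($f{\left(L \right)} = - \frac{\left(L + 0\right) \left(L + \left(2 - -2\right)\right)}{3} = - \frac{L \left(L + \left(2 + 2\right)\right)}{3} = - \frac{L \left(L + 4\right)}{3} = - \frac{L \left(4 + L\right)}{3}$)
$I{\left(z \right)} = -4$
$\frac{I{\left(32 \right)}}{f{\left(18 \right)}} = - \frac{4}{\frac{1}{3} \cdot 18 \left(-4 - 18\right)} = - \frac{4}{\frac{1}{3} \cdot 18 \left(-22\right)} = - \frac{4}{-132} = \left(-4\right) \left(- \frac{1}{132}\right) = \frac{1}{33}$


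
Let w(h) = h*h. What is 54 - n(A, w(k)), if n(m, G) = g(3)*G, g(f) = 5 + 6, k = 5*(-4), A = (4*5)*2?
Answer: -4346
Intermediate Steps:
A = 40 (A = 20*2 = 40)
k = -20
w(h) = h²
g(f) = 11
n(m, G) = 11*G
54 - n(A, w(k)) = 54 - 11*(-20)² = 54 - 11*400 = 54 - 1*4400 = 54 - 4400 = -4346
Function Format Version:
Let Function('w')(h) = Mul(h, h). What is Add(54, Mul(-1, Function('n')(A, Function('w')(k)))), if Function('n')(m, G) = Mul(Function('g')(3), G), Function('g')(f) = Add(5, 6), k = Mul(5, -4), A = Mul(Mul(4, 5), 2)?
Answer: -4346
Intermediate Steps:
A = 40 (A = Mul(20, 2) = 40)
k = -20
Function('w')(h) = Pow(h, 2)
Function('g')(f) = 11
Function('n')(m, G) = Mul(11, G)
Add(54, Mul(-1, Function('n')(A, Function('w')(k)))) = Add(54, Mul(-1, Mul(11, Pow(-20, 2)))) = Add(54, Mul(-1, Mul(11, 400))) = Add(54, Mul(-1, 4400)) = Add(54, -4400) = -4346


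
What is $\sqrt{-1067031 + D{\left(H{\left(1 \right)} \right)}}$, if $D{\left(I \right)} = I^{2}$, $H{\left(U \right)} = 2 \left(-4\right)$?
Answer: $i \sqrt{1066967} \approx 1032.9 i$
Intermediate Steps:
$H{\left(U \right)} = -8$
$\sqrt{-1067031 + D{\left(H{\left(1 \right)} \right)}} = \sqrt{-1067031 + \left(-8\right)^{2}} = \sqrt{-1067031 + 64} = \sqrt{-1066967} = i \sqrt{1066967}$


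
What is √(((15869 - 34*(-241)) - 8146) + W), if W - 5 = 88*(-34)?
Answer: √12930 ≈ 113.71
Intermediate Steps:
W = -2987 (W = 5 + 88*(-34) = 5 - 2992 = -2987)
√(((15869 - 34*(-241)) - 8146) + W) = √(((15869 - 34*(-241)) - 8146) - 2987) = √(((15869 + 8194) - 8146) - 2987) = √((24063 - 8146) - 2987) = √(15917 - 2987) = √12930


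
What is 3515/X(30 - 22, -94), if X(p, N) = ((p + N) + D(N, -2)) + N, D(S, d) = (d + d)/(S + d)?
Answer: -84360/4319 ≈ -19.532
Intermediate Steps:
D(S, d) = 2*d/(S + d) (D(S, d) = (2*d)/(S + d) = 2*d/(S + d))
X(p, N) = p - 4/(-2 + N) + 2*N (X(p, N) = ((p + N) + 2*(-2)/(N - 2)) + N = ((N + p) + 2*(-2)/(-2 + N)) + N = ((N + p) - 4/(-2 + N)) + N = (N + p - 4/(-2 + N)) + N = p - 4/(-2 + N) + 2*N)
3515/X(30 - 22, -94) = 3515/(((-4 + (-2 - 94)*((30 - 22) + 2*(-94)))/(-2 - 94))) = 3515/(((-4 - 96*(8 - 188))/(-96))) = 3515/((-(-4 - 96*(-180))/96)) = 3515/((-(-4 + 17280)/96)) = 3515/((-1/96*17276)) = 3515/(-4319/24) = 3515*(-24/4319) = -84360/4319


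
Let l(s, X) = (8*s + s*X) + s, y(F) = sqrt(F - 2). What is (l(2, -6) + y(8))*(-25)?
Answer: -150 - 25*sqrt(6) ≈ -211.24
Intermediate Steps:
y(F) = sqrt(-2 + F)
l(s, X) = 9*s + X*s (l(s, X) = (8*s + X*s) + s = 9*s + X*s)
(l(2, -6) + y(8))*(-25) = (2*(9 - 6) + sqrt(-2 + 8))*(-25) = (2*3 + sqrt(6))*(-25) = (6 + sqrt(6))*(-25) = -150 - 25*sqrt(6)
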